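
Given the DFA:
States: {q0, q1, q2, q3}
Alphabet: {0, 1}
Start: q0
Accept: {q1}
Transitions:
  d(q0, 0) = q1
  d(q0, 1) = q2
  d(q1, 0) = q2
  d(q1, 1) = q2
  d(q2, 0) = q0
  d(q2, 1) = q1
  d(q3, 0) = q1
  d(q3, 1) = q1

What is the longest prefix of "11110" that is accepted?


Run the DFA, marking each prefix where the state is accepting:
  "" -> q0 [reject]
  "1" -> q2 [reject]
  "11" -> q1 [accept]
  "111" -> q2 [reject]
  "1111" -> q1 [accept]
  "11110" -> q2 [reject]

"1111"


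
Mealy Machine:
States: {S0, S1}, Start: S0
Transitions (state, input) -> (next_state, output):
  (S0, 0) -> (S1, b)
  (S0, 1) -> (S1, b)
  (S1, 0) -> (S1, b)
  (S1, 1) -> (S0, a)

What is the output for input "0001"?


Step-by-step:
  (S0, 0) -> (S1, b)
  (S1, 0) -> (S1, b)
  (S1, 0) -> (S1, b)
  (S1, 1) -> (S0, a)

"bbba"


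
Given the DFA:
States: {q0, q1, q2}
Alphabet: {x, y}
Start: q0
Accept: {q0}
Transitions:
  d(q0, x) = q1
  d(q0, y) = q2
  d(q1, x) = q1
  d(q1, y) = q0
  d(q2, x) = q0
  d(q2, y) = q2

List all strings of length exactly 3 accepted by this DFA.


All strings of length 3: 8 total
Accepted: 2

"xxy", "yyx"


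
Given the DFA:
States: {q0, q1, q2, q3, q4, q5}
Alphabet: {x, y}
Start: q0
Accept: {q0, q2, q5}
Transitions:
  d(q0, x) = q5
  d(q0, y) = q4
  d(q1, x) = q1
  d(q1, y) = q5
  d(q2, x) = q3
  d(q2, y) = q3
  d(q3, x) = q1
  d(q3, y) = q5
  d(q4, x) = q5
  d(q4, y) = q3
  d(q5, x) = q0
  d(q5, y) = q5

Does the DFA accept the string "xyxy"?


Trace: q0 -> q5 -> q5 -> q0 -> q4
Final state: q4
Accept states: {q0, q2, q5}

No, rejected (final state q4 is not an accept state)


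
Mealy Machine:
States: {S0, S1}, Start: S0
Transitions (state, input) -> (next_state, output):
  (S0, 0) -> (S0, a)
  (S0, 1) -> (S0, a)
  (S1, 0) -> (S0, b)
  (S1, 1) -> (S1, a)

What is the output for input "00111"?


Step-by-step:
  (S0, 0) -> (S0, a)
  (S0, 0) -> (S0, a)
  (S0, 1) -> (S0, a)
  (S0, 1) -> (S0, a)
  (S0, 1) -> (S0, a)

"aaaaa"


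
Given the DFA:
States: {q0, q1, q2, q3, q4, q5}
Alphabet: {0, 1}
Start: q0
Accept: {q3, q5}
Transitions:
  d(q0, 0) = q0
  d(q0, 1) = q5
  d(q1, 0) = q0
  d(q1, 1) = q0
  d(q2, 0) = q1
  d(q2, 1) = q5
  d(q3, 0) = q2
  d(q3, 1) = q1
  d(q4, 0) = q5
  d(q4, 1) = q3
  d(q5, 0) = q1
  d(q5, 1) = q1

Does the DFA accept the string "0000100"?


Trace: q0 -> q0 -> q0 -> q0 -> q0 -> q5 -> q1 -> q0
Final state: q0
Accept states: {q3, q5}

No, rejected (final state q0 is not an accept state)


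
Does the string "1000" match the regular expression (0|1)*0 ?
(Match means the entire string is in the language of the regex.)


|string| = 4; first = '1'; last = '0'

Yes, "1000" matches (0|1)*0


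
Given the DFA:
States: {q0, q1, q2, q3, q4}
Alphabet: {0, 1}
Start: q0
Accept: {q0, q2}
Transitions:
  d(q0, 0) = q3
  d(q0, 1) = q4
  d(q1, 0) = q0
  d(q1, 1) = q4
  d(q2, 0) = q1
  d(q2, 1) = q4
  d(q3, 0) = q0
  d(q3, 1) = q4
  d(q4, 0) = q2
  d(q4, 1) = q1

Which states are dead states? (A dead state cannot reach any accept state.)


Forward reachability from each state:
  q0 -> reaches accept state q0 (live)
  q1 -> reaches accept state q0 (live)
  q2 -> reaches accept state q0 (live)
  q3 -> reaches accept state q0 (live)
  q4 -> reaches accept state q0 (live)

None (all states can reach an accept state)


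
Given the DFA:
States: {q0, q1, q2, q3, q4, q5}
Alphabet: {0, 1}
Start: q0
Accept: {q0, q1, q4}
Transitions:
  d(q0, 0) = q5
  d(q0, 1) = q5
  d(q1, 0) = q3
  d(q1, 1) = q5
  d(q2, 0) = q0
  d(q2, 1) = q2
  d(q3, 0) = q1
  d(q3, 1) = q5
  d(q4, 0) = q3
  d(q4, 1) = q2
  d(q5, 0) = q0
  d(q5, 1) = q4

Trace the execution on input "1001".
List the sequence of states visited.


Input: 1001
d(q0, 1) = q5
d(q5, 0) = q0
d(q0, 0) = q5
d(q5, 1) = q4


q0 -> q5 -> q0 -> q5 -> q4


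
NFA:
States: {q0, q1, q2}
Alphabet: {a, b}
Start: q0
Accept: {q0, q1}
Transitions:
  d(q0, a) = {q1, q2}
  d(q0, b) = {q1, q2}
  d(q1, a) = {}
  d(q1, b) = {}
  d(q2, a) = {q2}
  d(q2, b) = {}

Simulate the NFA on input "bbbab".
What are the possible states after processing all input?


Start: {q0}
  --b--> {q1, q2}
  --b--> {}
  --b--> {}
  --a--> {}
  --b--> {}

{} (empty set, no valid transitions)


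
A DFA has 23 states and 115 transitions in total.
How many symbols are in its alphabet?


Each state has exactly one transition per symbol.
|alphabet| = transitions / states = 115 / 23 = 5

5


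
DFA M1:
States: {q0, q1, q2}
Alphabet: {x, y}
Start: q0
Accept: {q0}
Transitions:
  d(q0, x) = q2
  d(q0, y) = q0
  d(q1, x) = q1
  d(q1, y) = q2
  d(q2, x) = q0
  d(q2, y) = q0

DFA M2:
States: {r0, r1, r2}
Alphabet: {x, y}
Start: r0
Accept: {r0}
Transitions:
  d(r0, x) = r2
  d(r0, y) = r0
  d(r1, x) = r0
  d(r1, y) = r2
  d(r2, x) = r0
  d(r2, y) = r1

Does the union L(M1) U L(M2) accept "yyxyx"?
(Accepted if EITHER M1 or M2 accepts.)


M1: final=q2 accepted=False
M2: final=r0 accepted=True

Yes, union accepts


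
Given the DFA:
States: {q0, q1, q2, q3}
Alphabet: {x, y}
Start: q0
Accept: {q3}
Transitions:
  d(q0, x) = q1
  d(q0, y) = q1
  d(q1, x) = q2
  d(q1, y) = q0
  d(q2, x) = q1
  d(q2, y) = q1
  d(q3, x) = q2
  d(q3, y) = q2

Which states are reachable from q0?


BFS from q0:
  layer 0: {q0}
  layer 1: {q1}
  layer 2: {q2}

{q0, q1, q2}


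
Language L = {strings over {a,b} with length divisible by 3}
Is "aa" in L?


length = 2; 2 mod 3 = 2

No, "aa" is not in L


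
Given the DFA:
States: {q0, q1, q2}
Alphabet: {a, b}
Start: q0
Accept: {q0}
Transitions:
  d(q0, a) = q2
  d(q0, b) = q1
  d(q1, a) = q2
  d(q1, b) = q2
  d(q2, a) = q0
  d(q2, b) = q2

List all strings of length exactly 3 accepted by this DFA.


All strings of length 3: 8 total
Accepted: 3

"aba", "baa", "bba"


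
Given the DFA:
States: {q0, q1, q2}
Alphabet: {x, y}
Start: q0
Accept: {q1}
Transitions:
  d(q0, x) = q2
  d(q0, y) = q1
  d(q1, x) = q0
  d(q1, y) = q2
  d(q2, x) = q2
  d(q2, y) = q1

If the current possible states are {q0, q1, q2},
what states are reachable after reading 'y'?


Apply transition on 'y' from each current state:
  d(q0, y) = q1
  d(q1, y) = q2
  d(q2, y) = q1

{q1, q2}


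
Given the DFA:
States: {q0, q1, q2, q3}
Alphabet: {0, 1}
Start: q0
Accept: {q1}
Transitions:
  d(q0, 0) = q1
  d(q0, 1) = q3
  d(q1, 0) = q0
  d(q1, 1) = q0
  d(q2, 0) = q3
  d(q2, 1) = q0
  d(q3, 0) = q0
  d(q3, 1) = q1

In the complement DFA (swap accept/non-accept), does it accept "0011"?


Trace: q0 -> q1 -> q0 -> q3 -> q1
Final: q1
Original accept: {q1}
Complement: q1 is in original accept

No, complement rejects (original accepts)


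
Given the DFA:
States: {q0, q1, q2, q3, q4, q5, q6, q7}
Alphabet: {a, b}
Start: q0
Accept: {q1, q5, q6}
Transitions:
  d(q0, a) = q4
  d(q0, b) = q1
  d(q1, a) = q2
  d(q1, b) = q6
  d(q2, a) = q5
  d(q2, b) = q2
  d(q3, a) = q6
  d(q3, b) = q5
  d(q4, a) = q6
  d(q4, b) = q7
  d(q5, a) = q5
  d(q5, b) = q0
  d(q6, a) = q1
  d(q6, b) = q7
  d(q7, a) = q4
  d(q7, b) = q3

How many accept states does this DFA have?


Accept states listed: {q1, q5, q6}
Counting: q1(1) q5(2) q6(3)

3


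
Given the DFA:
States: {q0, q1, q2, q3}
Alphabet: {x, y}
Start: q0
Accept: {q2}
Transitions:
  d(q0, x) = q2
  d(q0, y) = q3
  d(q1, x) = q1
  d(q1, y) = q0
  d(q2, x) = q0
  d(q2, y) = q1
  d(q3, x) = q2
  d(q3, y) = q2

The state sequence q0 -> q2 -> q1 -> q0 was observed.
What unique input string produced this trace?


Trace back each transition to find the symbol:
  q0 --[x]--> q2
  q2 --[y]--> q1
  q1 --[y]--> q0

"xyy"


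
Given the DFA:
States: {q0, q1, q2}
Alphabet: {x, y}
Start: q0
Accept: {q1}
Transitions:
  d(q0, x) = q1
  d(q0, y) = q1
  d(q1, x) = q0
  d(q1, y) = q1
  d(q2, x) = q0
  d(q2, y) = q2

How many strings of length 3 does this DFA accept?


Enumerating all length-3 strings:
  "xxx" -> q1 [accept]
  "xxy" -> q1 [accept]
  "xyx" -> q0 [reject]
  "xyy" -> q1 [accept]
  "yxx" -> q1 [accept]
  "yxy" -> q1 [accept]
  "yyx" -> q0 [reject]
  "yyy" -> q1 [accept]

6 out of 8


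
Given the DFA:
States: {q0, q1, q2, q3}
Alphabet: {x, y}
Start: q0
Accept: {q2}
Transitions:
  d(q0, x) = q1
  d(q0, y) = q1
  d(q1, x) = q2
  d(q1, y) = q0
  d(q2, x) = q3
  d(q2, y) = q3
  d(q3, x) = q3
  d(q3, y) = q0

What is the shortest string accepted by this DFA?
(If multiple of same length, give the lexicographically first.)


BFS by string length (lex-first path to each state shown):
  len 0: q0<-""
  len 1: q1<-"x"
  len 2: q0<-"xy", q2<-"xx"
Found accept state at length 2.

"xx"


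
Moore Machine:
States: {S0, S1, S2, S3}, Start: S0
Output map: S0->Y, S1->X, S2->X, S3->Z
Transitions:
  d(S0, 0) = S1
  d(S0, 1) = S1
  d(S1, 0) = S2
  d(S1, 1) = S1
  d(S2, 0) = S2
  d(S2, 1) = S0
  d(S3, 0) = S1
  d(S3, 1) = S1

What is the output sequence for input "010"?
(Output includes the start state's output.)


Start: S0 (output Y)
  --0--> S1 (output X)
  --1--> S1 (output X)
  --0--> S2 (output X)

"YXXX"


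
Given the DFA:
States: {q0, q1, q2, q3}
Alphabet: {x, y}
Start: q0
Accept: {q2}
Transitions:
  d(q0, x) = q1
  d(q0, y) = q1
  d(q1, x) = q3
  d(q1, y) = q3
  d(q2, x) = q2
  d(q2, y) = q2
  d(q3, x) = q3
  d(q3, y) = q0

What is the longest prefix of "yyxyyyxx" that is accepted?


Run the DFA, marking each prefix where the state is accepting:
  "" -> q0 [reject]
  "y" -> q1 [reject]
  "yy" -> q3 [reject]
  "yyx" -> q3 [reject]
  "yyxy" -> q0 [reject]
  "yyxyy" -> q1 [reject]
  "yyxyyy" -> q3 [reject]
  "yyxyyyx" -> q3 [reject]
  "yyxyyyxx" -> q3 [reject]

No prefix is accepted


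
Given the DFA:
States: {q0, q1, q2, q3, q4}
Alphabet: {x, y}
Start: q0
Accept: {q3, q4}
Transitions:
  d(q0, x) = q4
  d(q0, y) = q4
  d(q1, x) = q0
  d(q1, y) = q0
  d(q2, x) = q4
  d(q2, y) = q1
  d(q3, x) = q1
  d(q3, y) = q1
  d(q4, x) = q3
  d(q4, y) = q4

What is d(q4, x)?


Looking up transition d(q4, x)

q3


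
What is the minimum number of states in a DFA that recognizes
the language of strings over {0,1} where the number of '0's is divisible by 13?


States track (count of '0') mod 13.
Need 13 states: one per remainder 0..12; accept = remainder 0.

13


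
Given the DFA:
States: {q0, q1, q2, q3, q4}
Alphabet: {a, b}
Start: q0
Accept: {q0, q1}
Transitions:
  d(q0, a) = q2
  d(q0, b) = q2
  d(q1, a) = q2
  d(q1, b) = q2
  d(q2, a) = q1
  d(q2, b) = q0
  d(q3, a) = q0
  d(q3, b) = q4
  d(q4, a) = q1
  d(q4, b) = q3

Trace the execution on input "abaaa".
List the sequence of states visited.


Input: abaaa
d(q0, a) = q2
d(q2, b) = q0
d(q0, a) = q2
d(q2, a) = q1
d(q1, a) = q2


q0 -> q2 -> q0 -> q2 -> q1 -> q2


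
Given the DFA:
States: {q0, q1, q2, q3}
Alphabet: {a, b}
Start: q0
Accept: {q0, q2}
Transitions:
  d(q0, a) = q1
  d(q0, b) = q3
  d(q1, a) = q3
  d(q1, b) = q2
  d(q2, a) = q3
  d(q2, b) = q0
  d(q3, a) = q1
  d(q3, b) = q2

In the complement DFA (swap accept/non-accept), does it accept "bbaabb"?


Trace: q0 -> q3 -> q2 -> q3 -> q1 -> q2 -> q0
Final: q0
Original accept: {q0, q2}
Complement: q0 is in original accept

No, complement rejects (original accepts)


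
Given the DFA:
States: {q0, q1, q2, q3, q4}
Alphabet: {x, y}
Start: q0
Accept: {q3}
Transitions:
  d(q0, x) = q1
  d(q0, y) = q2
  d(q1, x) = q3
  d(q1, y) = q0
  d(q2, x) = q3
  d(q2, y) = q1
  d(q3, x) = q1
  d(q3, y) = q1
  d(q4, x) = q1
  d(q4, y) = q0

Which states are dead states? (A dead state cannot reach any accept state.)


Forward reachability from each state:
  q0 -> reaches accept state q3 (live)
  q1 -> reaches accept state q3 (live)
  q2 -> reaches accept state q3 (live)
  q3 -> reaches accept state q3 (live)
  q4 -> reaches accept state q3 (live)

None (all states can reach an accept state)


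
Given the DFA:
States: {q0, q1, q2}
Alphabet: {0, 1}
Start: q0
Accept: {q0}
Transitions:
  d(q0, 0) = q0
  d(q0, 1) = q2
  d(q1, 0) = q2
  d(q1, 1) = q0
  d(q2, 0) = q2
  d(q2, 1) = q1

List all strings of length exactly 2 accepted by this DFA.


All strings of length 2: 4 total
Accepted: 1

"00"


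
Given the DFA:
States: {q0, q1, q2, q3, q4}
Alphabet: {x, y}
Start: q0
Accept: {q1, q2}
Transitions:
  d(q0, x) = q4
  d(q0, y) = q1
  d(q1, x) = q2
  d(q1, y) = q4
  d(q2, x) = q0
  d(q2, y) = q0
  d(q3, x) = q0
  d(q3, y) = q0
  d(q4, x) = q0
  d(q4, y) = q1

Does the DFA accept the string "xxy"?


Trace: q0 -> q4 -> q0 -> q1
Final state: q1
Accept states: {q1, q2}

Yes, accepted (final state q1 is an accept state)


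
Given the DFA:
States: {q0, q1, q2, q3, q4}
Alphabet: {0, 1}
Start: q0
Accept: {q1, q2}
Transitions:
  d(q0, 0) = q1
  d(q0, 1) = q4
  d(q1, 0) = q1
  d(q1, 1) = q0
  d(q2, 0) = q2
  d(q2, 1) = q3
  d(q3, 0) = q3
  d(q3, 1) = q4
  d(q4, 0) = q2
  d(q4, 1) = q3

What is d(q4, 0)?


Looking up transition d(q4, 0)

q2


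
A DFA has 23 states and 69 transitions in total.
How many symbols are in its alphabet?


Each state has exactly one transition per symbol.
|alphabet| = transitions / states = 69 / 23 = 3

3


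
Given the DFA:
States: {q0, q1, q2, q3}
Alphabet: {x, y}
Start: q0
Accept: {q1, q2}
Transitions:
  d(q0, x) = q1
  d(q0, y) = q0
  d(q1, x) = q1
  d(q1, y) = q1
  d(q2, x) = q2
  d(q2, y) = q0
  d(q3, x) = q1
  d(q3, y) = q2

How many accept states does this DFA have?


Accept states listed: {q1, q2}
Counting: q1(1) q2(2)

2


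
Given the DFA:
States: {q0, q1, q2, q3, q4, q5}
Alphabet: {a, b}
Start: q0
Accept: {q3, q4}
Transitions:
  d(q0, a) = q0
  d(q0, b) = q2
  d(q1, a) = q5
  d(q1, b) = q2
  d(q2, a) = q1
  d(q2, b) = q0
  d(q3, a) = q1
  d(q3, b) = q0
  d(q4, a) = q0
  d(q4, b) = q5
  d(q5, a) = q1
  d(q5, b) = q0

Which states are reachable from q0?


BFS from q0:
  layer 0: {q0}
  layer 1: {q2}
  layer 2: {q1}
  layer 3: {q5}

{q0, q1, q2, q5}


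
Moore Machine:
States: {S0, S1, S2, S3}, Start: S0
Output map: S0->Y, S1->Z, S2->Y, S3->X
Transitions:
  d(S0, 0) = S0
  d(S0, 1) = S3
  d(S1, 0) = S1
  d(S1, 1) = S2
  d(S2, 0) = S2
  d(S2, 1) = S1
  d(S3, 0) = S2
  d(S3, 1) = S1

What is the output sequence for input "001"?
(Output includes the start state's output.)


Start: S0 (output Y)
  --0--> S0 (output Y)
  --0--> S0 (output Y)
  --1--> S3 (output X)

"YYYX"


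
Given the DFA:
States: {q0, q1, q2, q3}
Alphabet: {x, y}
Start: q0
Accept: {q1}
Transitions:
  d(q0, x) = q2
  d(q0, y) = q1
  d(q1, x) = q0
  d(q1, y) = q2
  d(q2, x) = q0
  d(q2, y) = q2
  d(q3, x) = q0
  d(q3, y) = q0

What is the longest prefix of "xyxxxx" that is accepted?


Run the DFA, marking each prefix where the state is accepting:
  "" -> q0 [reject]
  "x" -> q2 [reject]
  "xy" -> q2 [reject]
  "xyx" -> q0 [reject]
  "xyxx" -> q2 [reject]
  "xyxxx" -> q0 [reject]
  "xyxxxx" -> q2 [reject]

No prefix is accepted


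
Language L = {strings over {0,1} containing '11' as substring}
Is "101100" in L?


'11' occurs at index 2

Yes, "101100" is in L


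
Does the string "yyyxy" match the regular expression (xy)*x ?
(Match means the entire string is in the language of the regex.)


|string| = 5; first = 'y'; last = 'y'

No, "yyyxy" does not match (xy)*x


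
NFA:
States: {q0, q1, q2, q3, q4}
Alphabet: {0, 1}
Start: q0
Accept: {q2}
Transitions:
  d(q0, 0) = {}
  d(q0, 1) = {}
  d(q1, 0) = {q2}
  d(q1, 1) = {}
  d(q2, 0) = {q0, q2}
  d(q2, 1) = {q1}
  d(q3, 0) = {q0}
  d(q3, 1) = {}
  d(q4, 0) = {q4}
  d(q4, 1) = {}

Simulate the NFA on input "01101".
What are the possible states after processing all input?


Start: {q0}
  --0--> {}
  --1--> {}
  --1--> {}
  --0--> {}
  --1--> {}

{} (empty set, no valid transitions)


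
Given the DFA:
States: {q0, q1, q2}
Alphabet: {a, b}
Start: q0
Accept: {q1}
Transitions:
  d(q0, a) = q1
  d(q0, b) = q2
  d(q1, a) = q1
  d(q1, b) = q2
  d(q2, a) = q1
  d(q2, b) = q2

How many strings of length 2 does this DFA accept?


Enumerating all length-2 strings:
  "aa" -> q1 [accept]
  "ab" -> q2 [reject]
  "ba" -> q1 [accept]
  "bb" -> q2 [reject]

2 out of 4


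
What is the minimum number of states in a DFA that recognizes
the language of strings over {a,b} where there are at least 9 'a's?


States: count = 0, 1, ..., 8, and a final '>= 9' state.
Total: 9 + 1 = 10. Accept = '>= 9' state.

10


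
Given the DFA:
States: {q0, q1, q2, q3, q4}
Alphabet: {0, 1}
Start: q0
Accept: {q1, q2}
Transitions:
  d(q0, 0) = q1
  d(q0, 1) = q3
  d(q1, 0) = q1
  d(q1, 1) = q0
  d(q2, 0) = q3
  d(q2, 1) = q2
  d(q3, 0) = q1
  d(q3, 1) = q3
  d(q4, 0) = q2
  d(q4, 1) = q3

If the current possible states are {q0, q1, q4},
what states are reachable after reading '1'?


Apply transition on '1' from each current state:
  d(q0, 1) = q3
  d(q1, 1) = q0
  d(q4, 1) = q3

{q0, q3}


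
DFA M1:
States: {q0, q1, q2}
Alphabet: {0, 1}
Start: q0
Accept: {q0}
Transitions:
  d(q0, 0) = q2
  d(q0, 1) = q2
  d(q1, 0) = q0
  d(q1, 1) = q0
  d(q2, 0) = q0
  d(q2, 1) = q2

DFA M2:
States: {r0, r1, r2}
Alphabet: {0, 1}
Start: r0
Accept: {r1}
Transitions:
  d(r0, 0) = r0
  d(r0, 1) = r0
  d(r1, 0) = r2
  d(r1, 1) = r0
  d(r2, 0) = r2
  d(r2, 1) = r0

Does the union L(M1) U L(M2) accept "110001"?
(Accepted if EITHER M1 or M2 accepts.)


M1: final=q2 accepted=False
M2: final=r0 accepted=False

No, union rejects (neither accepts)


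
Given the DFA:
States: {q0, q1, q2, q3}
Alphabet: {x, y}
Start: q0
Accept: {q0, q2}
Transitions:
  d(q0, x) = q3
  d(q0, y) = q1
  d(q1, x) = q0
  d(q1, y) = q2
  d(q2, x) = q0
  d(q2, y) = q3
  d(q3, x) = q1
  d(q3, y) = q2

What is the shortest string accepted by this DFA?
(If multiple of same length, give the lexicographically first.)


BFS by string length (lex-first path to each state shown):
  len 0: q0<-""
Found accept state at length 0.

"" (empty string)


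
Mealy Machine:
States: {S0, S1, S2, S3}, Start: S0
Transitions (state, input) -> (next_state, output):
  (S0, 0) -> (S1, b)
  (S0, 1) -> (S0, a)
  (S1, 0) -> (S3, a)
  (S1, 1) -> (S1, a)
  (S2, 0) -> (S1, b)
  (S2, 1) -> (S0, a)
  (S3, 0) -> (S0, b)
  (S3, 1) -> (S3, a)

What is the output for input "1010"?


Step-by-step:
  (S0, 1) -> (S0, a)
  (S0, 0) -> (S1, b)
  (S1, 1) -> (S1, a)
  (S1, 0) -> (S3, a)

"abaa"


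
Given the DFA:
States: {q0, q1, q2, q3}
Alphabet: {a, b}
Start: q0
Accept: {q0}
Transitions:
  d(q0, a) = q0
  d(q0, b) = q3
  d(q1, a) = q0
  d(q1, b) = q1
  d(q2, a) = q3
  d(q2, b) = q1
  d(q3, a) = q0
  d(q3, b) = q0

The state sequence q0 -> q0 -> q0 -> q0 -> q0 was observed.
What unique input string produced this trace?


Trace back each transition to find the symbol:
  q0 --[a]--> q0
  q0 --[a]--> q0
  q0 --[a]--> q0
  q0 --[a]--> q0

"aaaa"


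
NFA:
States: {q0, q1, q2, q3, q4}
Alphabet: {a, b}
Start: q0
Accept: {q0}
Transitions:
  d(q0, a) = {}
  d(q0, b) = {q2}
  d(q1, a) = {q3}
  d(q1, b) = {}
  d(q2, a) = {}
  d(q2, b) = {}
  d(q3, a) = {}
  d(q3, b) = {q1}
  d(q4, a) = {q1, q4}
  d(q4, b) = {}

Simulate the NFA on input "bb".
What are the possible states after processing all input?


Start: {q0}
  --b--> {q2}
  --b--> {}

{} (empty set, no valid transitions)


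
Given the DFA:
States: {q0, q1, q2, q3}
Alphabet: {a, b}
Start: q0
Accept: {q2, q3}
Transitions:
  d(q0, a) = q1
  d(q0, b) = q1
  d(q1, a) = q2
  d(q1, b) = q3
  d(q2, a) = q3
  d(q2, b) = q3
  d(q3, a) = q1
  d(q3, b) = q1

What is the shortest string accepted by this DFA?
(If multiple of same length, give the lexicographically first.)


BFS by string length (lex-first path to each state shown):
  len 0: q0<-""
  len 1: q1<-"a"
  len 2: q2<-"aa", q3<-"ab"
Found accept state at length 2.

"aa"


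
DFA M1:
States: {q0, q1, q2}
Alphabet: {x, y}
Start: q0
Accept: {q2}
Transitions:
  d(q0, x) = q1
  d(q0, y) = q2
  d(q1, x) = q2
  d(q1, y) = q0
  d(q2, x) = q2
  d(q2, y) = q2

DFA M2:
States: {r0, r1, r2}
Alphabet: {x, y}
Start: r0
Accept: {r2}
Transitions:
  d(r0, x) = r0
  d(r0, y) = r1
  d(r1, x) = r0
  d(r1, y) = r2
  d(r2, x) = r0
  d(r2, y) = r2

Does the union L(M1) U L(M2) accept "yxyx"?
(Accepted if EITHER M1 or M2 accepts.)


M1: final=q2 accepted=True
M2: final=r0 accepted=False

Yes, union accepts


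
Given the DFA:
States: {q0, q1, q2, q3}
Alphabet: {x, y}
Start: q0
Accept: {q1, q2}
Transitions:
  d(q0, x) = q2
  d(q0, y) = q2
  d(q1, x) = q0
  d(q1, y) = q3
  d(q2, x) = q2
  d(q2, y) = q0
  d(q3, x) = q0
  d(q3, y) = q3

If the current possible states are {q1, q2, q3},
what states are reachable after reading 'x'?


Apply transition on 'x' from each current state:
  d(q1, x) = q0
  d(q2, x) = q2
  d(q3, x) = q0

{q0, q2}


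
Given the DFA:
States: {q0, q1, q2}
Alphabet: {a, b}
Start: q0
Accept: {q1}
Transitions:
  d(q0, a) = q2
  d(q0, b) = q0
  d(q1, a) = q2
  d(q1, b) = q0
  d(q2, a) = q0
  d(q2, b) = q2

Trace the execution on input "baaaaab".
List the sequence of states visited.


Input: baaaaab
d(q0, b) = q0
d(q0, a) = q2
d(q2, a) = q0
d(q0, a) = q2
d(q2, a) = q0
d(q0, a) = q2
d(q2, b) = q2


q0 -> q0 -> q2 -> q0 -> q2 -> q0 -> q2 -> q2


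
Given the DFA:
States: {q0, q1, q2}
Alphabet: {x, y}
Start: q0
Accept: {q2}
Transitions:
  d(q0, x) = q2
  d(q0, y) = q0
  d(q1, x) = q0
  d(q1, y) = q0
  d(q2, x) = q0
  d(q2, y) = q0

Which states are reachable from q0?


BFS from q0:
  layer 0: {q0}
  layer 1: {q2}

{q0, q2}


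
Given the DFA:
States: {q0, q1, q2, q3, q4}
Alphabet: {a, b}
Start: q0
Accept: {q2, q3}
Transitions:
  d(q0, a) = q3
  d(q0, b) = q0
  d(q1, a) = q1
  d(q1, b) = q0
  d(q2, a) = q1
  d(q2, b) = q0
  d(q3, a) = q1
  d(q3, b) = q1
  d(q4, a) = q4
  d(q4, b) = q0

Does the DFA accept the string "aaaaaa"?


Trace: q0 -> q3 -> q1 -> q1 -> q1 -> q1 -> q1
Final state: q1
Accept states: {q2, q3}

No, rejected (final state q1 is not an accept state)


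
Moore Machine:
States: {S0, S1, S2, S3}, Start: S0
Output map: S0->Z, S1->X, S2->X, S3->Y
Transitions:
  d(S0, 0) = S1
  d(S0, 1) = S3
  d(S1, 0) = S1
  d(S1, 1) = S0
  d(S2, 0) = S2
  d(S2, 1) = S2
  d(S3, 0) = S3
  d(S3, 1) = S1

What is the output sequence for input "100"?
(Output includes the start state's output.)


Start: S0 (output Z)
  --1--> S3 (output Y)
  --0--> S3 (output Y)
  --0--> S3 (output Y)

"ZYYY"


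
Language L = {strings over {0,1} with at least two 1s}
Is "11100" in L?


count('1') = 3

Yes, "11100" is in L


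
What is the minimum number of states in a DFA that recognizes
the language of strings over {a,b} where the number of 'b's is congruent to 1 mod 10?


States track (count of 'b') mod 10.
Need 10 states: one per remainder 0..9; accept = remainder 1.

10


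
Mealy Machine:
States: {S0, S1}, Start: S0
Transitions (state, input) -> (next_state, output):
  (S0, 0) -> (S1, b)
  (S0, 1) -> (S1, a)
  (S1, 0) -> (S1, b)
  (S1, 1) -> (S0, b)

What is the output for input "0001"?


Step-by-step:
  (S0, 0) -> (S1, b)
  (S1, 0) -> (S1, b)
  (S1, 0) -> (S1, b)
  (S1, 1) -> (S0, b)

"bbbb"


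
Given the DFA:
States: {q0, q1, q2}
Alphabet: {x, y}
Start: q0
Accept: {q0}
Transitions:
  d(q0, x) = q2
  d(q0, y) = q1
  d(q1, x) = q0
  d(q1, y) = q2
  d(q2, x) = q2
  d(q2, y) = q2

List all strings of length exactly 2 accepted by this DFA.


All strings of length 2: 4 total
Accepted: 1

"yx"


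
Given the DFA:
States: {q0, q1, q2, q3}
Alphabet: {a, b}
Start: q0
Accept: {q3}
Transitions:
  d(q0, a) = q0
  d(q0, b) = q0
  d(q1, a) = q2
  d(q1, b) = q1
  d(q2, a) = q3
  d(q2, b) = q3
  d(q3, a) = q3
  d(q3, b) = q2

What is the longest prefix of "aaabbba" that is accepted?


Run the DFA, marking each prefix where the state is accepting:
  "" -> q0 [reject]
  "a" -> q0 [reject]
  "aa" -> q0 [reject]
  "aaa" -> q0 [reject]
  "aaab" -> q0 [reject]
  "aaabb" -> q0 [reject]
  "aaabbb" -> q0 [reject]
  "aaabbba" -> q0 [reject]

No prefix is accepted


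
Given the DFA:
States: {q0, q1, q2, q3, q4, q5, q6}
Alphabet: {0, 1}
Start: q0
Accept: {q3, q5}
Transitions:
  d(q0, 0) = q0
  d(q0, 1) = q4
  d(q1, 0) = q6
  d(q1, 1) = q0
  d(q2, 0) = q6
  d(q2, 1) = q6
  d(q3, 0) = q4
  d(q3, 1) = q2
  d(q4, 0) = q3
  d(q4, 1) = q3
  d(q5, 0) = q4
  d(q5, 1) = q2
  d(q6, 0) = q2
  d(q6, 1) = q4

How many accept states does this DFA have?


Accept states listed: {q3, q5}
Counting: q3(1) q5(2)

2


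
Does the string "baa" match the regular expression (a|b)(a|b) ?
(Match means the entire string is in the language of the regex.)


|string| = 3; first = 'b'; last = 'a'

No, "baa" does not match (a|b)(a|b)


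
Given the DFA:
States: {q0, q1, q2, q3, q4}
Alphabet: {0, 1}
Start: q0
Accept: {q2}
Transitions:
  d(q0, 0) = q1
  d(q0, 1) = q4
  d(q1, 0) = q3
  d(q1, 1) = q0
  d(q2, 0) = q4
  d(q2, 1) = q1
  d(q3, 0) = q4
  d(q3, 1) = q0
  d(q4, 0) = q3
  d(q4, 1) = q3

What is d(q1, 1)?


Looking up transition d(q1, 1)

q0


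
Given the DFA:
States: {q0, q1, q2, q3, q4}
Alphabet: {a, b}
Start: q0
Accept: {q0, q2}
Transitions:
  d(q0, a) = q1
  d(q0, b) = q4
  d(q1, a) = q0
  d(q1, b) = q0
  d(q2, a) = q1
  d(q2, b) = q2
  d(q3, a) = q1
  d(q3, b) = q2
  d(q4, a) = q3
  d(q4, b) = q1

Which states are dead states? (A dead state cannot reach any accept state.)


Forward reachability from each state:
  q0 -> reaches accept state q0 (live)
  q1 -> reaches accept state q0 (live)
  q2 -> reaches accept state q0 (live)
  q3 -> reaches accept state q0 (live)
  q4 -> reaches accept state q0 (live)

None (all states can reach an accept state)


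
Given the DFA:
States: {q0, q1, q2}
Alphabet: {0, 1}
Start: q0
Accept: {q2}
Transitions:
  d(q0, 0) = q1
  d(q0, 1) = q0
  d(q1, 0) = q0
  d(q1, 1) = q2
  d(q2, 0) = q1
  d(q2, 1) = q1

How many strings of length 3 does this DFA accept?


Enumerating all length-3 strings:
  "000" -> q1 [reject]
  "001" -> q0 [reject]
  "010" -> q1 [reject]
  "011" -> q1 [reject]
  "100" -> q0 [reject]
  "101" -> q2 [accept]
  "110" -> q1 [reject]
  "111" -> q0 [reject]

1 out of 8


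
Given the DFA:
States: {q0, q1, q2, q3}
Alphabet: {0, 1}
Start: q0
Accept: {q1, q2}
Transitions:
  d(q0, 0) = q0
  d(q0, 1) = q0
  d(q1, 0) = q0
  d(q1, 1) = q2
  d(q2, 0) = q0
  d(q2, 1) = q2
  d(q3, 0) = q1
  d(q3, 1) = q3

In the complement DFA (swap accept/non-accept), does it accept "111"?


Trace: q0 -> q0 -> q0 -> q0
Final: q0
Original accept: {q1, q2}
Complement: q0 is not in original accept

Yes, complement accepts (original rejects)


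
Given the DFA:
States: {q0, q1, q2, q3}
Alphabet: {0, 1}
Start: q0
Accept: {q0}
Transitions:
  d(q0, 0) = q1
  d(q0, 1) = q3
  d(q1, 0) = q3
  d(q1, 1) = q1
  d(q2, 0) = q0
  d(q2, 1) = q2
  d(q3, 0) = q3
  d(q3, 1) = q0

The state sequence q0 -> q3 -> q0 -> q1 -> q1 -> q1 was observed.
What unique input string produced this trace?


Trace back each transition to find the symbol:
  q0 --[1]--> q3
  q3 --[1]--> q0
  q0 --[0]--> q1
  q1 --[1]--> q1
  q1 --[1]--> q1

"11011"


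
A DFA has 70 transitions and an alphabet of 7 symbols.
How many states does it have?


Each state has exactly one transition per symbol.
states = transitions / |alphabet| = 70 / 7 = 10

10


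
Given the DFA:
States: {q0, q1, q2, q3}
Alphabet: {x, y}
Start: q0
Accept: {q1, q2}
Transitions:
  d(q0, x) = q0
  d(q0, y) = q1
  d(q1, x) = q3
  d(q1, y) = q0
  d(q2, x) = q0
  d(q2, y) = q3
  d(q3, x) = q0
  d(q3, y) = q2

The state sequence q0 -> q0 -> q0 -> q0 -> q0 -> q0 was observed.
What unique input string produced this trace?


Trace back each transition to find the symbol:
  q0 --[x]--> q0
  q0 --[x]--> q0
  q0 --[x]--> q0
  q0 --[x]--> q0
  q0 --[x]--> q0

"xxxxx"


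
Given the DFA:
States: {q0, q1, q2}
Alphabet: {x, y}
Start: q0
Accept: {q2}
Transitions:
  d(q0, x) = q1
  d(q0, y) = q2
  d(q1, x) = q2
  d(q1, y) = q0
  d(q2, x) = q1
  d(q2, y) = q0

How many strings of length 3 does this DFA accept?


Enumerating all length-3 strings:
  "xxx" -> q1 [reject]
  "xxy" -> q0 [reject]
  "xyx" -> q1 [reject]
  "xyy" -> q2 [accept]
  "yxx" -> q2 [accept]
  "yxy" -> q0 [reject]
  "yyx" -> q1 [reject]
  "yyy" -> q2 [accept]

3 out of 8


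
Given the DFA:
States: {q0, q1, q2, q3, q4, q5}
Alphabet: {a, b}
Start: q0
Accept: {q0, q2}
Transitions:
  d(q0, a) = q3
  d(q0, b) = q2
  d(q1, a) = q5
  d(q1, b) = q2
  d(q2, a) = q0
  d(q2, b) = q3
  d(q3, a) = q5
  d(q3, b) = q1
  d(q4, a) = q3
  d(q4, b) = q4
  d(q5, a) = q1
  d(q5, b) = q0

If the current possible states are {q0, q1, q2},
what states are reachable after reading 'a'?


Apply transition on 'a' from each current state:
  d(q0, a) = q3
  d(q1, a) = q5
  d(q2, a) = q0

{q0, q3, q5}


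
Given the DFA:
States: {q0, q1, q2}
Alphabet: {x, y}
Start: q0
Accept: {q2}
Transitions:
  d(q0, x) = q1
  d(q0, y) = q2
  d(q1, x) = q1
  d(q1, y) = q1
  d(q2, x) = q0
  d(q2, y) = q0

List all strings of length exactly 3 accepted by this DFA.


All strings of length 3: 8 total
Accepted: 2

"yxy", "yyy"


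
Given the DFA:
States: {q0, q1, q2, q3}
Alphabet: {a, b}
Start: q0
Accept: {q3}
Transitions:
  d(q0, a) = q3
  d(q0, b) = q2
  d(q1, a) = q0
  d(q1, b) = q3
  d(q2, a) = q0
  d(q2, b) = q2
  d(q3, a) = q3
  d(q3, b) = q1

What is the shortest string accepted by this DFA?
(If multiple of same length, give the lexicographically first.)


BFS by string length (lex-first path to each state shown):
  len 0: q0<-""
  len 1: q2<-"b", q3<-"a"
Found accept state at length 1.

"a"


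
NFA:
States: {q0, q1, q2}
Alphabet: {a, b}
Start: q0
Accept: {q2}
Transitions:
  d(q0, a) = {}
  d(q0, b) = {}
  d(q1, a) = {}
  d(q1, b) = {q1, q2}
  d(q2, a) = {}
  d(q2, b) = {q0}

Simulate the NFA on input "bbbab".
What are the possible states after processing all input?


Start: {q0}
  --b--> {}
  --b--> {}
  --b--> {}
  --a--> {}
  --b--> {}

{} (empty set, no valid transitions)


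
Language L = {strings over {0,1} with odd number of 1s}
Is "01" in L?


count('1') = 1; 1 mod 2 = 1

Yes, "01" is in L


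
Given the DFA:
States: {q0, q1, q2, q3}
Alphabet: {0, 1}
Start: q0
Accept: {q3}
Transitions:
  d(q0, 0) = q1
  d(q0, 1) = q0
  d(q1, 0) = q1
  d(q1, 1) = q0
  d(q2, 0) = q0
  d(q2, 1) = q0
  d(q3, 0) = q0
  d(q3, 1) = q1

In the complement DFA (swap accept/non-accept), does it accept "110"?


Trace: q0 -> q0 -> q0 -> q1
Final: q1
Original accept: {q3}
Complement: q1 is not in original accept

Yes, complement accepts (original rejects)


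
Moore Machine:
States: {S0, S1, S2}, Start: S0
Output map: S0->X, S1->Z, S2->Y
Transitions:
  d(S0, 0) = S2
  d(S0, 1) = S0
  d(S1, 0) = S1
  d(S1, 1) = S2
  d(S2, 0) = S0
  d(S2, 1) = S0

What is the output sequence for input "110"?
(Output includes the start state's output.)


Start: S0 (output X)
  --1--> S0 (output X)
  --1--> S0 (output X)
  --0--> S2 (output Y)

"XXXY"


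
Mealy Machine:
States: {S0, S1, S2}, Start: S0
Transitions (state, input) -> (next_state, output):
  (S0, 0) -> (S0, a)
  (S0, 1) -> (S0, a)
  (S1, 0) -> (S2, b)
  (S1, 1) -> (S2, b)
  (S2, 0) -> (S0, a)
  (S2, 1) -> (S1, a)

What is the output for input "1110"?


Step-by-step:
  (S0, 1) -> (S0, a)
  (S0, 1) -> (S0, a)
  (S0, 1) -> (S0, a)
  (S0, 0) -> (S0, a)

"aaaa"


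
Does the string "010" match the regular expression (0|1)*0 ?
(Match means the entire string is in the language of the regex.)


|string| = 3; first = '0'; last = '0'

Yes, "010" matches (0|1)*0


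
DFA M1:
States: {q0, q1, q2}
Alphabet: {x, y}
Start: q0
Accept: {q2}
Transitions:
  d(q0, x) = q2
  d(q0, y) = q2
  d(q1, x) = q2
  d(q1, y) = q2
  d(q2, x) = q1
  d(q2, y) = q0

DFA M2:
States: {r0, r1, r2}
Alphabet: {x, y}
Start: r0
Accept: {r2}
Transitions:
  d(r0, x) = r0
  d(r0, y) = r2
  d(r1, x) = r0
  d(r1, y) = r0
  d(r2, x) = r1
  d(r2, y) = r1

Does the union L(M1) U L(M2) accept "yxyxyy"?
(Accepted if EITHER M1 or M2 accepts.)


M1: final=q0 accepted=False
M2: final=r1 accepted=False

No, union rejects (neither accepts)


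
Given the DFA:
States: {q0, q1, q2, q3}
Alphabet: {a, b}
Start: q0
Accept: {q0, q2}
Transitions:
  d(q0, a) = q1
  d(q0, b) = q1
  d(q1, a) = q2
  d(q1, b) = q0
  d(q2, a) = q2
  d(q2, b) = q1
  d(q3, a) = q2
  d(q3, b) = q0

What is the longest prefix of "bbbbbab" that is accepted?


Run the DFA, marking each prefix where the state is accepting:
  "" -> q0 [accept]
  "b" -> q1 [reject]
  "bb" -> q0 [accept]
  "bbb" -> q1 [reject]
  "bbbb" -> q0 [accept]
  "bbbbb" -> q1 [reject]
  "bbbbba" -> q2 [accept]
  "bbbbbab" -> q1 [reject]

"bbbbba"


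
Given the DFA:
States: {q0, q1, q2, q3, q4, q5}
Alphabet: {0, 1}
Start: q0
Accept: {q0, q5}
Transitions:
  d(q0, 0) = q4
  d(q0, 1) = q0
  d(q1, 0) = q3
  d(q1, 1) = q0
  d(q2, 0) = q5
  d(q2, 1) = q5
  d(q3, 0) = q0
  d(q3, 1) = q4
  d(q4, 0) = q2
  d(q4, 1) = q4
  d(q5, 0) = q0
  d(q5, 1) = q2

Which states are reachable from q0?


BFS from q0:
  layer 0: {q0}
  layer 1: {q4}
  layer 2: {q2}
  layer 3: {q5}

{q0, q2, q4, q5}


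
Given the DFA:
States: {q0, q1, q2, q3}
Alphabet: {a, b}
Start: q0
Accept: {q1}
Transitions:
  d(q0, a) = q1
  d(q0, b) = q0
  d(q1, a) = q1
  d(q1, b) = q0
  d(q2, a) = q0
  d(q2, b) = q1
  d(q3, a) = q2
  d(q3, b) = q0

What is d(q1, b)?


Looking up transition d(q1, b)

q0


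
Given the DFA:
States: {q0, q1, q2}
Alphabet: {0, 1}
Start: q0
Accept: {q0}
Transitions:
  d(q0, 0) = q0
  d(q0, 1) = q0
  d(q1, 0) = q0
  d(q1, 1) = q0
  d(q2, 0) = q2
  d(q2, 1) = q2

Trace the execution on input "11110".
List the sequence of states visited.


Input: 11110
d(q0, 1) = q0
d(q0, 1) = q0
d(q0, 1) = q0
d(q0, 1) = q0
d(q0, 0) = q0


q0 -> q0 -> q0 -> q0 -> q0 -> q0


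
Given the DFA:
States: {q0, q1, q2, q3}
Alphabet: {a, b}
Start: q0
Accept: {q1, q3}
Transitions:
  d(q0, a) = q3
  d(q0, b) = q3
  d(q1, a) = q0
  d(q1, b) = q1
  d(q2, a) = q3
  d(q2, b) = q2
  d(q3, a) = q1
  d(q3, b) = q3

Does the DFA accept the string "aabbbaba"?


Trace: q0 -> q3 -> q1 -> q1 -> q1 -> q1 -> q0 -> q3 -> q1
Final state: q1
Accept states: {q1, q3}

Yes, accepted (final state q1 is an accept state)


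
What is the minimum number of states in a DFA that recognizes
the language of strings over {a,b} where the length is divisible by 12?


States track (length) mod 12.
Need 12 states: one per remainder 0..11; accept = remainder 0.

12


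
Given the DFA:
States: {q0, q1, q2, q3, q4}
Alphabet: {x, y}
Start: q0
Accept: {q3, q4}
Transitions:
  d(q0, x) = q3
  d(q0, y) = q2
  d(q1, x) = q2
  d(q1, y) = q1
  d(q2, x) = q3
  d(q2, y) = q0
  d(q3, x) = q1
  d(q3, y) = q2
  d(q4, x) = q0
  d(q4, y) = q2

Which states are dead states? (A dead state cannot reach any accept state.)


Forward reachability from each state:
  q0 -> reaches accept state q3 (live)
  q1 -> reaches accept state q3 (live)
  q2 -> reaches accept state q3 (live)
  q3 -> reaches accept state q3 (live)
  q4 -> reaches accept state q3 (live)

None (all states can reach an accept state)


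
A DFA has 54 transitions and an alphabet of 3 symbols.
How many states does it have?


Each state has exactly one transition per symbol.
states = transitions / |alphabet| = 54 / 3 = 18

18


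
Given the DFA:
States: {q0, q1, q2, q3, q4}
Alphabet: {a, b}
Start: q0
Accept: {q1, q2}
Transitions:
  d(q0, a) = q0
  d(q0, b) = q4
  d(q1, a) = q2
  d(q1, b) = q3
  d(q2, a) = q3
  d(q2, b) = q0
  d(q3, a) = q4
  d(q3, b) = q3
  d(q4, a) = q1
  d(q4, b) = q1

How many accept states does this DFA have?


Accept states listed: {q1, q2}
Counting: q1(1) q2(2)

2


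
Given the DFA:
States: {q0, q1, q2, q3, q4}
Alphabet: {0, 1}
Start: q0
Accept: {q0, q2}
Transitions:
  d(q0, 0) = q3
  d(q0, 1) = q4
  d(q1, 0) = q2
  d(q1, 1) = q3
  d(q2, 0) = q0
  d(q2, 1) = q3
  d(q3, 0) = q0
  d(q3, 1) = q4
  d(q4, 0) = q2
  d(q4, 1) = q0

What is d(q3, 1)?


Looking up transition d(q3, 1)

q4


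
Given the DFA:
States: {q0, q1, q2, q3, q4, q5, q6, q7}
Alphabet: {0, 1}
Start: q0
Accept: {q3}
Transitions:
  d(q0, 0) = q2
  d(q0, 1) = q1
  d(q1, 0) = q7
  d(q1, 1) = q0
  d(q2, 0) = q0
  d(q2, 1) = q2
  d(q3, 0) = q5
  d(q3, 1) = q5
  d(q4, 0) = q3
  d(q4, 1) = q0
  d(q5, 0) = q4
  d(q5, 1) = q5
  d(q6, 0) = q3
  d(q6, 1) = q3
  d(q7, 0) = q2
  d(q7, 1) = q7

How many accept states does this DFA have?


Accept states listed: {q3}
Counting: q3(1)

1


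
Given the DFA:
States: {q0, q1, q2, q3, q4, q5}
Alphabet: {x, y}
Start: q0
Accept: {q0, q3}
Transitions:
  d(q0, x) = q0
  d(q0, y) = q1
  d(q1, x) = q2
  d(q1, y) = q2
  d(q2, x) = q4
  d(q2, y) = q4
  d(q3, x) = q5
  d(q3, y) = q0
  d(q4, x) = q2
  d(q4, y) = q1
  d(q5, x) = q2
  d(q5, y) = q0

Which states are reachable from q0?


BFS from q0:
  layer 0: {q0}
  layer 1: {q1}
  layer 2: {q2}
  layer 3: {q4}

{q0, q1, q2, q4}


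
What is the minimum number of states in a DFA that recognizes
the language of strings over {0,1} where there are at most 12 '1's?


States: count = 0, 1, ..., 12 (all accepting; 13 states), plus a dead state for count > 12.
Total: 13 + 1 = 14.

14


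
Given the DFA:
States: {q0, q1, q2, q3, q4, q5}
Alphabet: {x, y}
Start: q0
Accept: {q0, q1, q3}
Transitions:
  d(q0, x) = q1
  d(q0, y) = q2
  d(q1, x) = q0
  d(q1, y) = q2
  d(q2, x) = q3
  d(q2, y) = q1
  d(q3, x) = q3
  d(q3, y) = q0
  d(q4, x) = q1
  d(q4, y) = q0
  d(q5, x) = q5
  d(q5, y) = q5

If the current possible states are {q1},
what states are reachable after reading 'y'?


Apply transition on 'y' from each current state:
  d(q1, y) = q2

{q2}


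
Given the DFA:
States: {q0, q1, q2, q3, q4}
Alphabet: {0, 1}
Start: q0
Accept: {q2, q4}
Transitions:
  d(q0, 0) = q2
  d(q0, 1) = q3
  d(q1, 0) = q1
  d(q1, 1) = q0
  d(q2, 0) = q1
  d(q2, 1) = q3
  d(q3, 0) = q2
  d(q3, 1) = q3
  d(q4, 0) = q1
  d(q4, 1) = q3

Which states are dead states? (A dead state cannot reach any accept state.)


Forward reachability from each state:
  q0 -> reaches accept state q2 (live)
  q1 -> reaches accept state q2 (live)
  q2 -> reaches accept state q2 (live)
  q3 -> reaches accept state q2 (live)
  q4 -> reaches accept state q2 (live)

None (all states can reach an accept state)


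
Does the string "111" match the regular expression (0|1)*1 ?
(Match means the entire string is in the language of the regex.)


|string| = 3; first = '1'; last = '1'

Yes, "111" matches (0|1)*1


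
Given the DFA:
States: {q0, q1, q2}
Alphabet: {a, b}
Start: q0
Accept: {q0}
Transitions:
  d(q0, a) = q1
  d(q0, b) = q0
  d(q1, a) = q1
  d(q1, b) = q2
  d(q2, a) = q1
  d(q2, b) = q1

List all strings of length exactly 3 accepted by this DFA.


All strings of length 3: 8 total
Accepted: 1

"bbb"


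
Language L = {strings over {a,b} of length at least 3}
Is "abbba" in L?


length = 5

Yes, "abbba" is in L


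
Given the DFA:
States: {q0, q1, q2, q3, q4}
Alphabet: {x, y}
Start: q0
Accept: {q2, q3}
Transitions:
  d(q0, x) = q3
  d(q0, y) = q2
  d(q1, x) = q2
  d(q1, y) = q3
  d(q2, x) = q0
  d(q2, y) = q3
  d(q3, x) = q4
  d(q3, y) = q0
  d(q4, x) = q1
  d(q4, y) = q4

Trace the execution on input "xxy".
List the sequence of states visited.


Input: xxy
d(q0, x) = q3
d(q3, x) = q4
d(q4, y) = q4


q0 -> q3 -> q4 -> q4


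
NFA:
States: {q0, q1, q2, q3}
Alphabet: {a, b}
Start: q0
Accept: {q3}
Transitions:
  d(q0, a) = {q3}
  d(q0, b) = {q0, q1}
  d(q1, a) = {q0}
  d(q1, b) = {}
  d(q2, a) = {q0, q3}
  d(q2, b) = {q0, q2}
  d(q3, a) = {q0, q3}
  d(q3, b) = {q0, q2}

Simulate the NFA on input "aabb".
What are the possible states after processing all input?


Start: {q0}
  --a--> {q3}
  --a--> {q0, q3}
  --b--> {q0, q1, q2}
  --b--> {q0, q1, q2}

{q0, q1, q2}


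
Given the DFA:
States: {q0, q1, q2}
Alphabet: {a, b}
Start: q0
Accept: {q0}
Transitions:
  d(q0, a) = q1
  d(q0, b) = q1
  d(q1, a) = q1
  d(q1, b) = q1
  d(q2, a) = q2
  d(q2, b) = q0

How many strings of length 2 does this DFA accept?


Enumerating all length-2 strings:
  "aa" -> q1 [reject]
  "ab" -> q1 [reject]
  "ba" -> q1 [reject]
  "bb" -> q1 [reject]

0 out of 4


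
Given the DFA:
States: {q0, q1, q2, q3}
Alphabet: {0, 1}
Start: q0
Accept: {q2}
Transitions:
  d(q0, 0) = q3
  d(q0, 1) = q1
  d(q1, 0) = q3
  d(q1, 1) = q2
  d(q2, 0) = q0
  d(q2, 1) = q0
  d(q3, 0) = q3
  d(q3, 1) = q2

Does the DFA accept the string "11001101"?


Trace: q0 -> q1 -> q2 -> q0 -> q3 -> q2 -> q0 -> q3 -> q2
Final state: q2
Accept states: {q2}

Yes, accepted (final state q2 is an accept state)


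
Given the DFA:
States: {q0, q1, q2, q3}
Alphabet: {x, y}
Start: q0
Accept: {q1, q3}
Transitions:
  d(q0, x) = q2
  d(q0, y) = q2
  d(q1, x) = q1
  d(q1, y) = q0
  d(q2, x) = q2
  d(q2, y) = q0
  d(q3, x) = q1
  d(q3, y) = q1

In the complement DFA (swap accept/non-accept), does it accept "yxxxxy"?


Trace: q0 -> q2 -> q2 -> q2 -> q2 -> q2 -> q0
Final: q0
Original accept: {q1, q3}
Complement: q0 is not in original accept

Yes, complement accepts (original rejects)
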